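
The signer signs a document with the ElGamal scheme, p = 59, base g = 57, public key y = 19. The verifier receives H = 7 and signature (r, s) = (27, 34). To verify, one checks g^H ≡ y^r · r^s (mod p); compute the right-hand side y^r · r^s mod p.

19^2 = 361 ≡ 7
19^4 ≡ 7^2 = 49
19^8 ≡ 49^2 = 2401 ≡ 41
19^16 ≡ 41^2 = 1681 ≡ 29
27 = 16 + 8 + 2 + 1, so 19^27 ≡ 29·41·7·19 ≡ 17 (mod 59)
27^2 = 729 ≡ 21
27^4 ≡ 21^2 = 441 ≡ 28
27^8 ≡ 28^2 = 784 ≡ 17
27^16 ≡ 17^2 = 289 ≡ 53
27^32 ≡ 53^2 = 2809 ≡ 36
34 = 32 + 2, so 27^34 ≡ 36·21 ≡ 48 (mod 59)
y^r · r^s ≡ 17·48 = 816 ≡ 49 (mod 59)

49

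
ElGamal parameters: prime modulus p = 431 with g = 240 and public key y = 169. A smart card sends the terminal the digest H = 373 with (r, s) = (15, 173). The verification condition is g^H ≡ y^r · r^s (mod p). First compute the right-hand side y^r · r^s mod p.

250

169^2 = 28561 ≡ 115
169^4 ≡ 115^2 = 13225 ≡ 295
169^8 ≡ 295^2 = 87025 ≡ 394
15 = 8 + 4 + 2 + 1, so 169^15 ≡ 394·295·115·169 ≡ 3 (mod 431)
15^2 = 225
15^4 ≡ 225^2 = 50625 ≡ 198
15^8 ≡ 198^2 = 39204 ≡ 414
15^16 ≡ 414^2 = 171396 ≡ 289
15^32 ≡ 289^2 = 83521 ≡ 338
15^64 ≡ 338^2 = 114244 ≡ 29
15^128 ≡ 29^2 = 841 ≡ 410
173 = 128 + 32 + 8 + 4 + 1, so 15^173 ≡ 410·338·414·198·15 ≡ 227 (mod 431)
y^r · r^s ≡ 3·227 = 681 ≡ 250 (mod 431)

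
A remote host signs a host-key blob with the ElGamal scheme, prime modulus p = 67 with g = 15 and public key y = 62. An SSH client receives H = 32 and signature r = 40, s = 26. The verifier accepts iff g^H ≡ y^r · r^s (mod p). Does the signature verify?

verifies

Left side g^H mod p:
15^32 mod 67 = 9
Right side y^r · r^s mod p:
62^40 mod 67 = 64
40^26 mod 67 = 64
64·64 = 4096 ≡ 9 (mod 67)
9 ≡ 9 (mod 67), so the signature is genuine.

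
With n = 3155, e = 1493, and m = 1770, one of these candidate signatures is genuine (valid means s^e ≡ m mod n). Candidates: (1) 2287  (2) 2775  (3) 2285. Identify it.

3

Candidate 1: Squares mod 3155: 2287^1≡2287, 2287^2≡2534, 2287^4≡731, 2287^8≡1166, 2287^16≡2906, 2287^32≡2056, 2287^64≡2591, 2287^128≡2596, 2287^256≡136, 2287^512≡2721, 2287^1024≡2211; 1493 = 1024 + 256 + 128 + 64 + 16 + 4 + 1, so 2287^1493 ≡ 2211·136·2596·2591·2906·731·2287 ≡ 572 (mod 3155)
Candidate 2: Squares mod 3155: 2775^1≡2775, 2775^2≡2425, 2775^4≡2860, 2775^8≡1840, 2775^16≡285, 2775^32≡2350, 2775^64≡1250, 2775^128≡775, 2775^256≡1175, 2775^512≡1890, 2775^1024≡640; 1493 = 1024 + 256 + 128 + 64 + 16 + 4 + 1, so 2775^1493 ≡ 640·1175·775·1250·285·2860·2775 ≡ 605 (mod 3155)
Candidate 3: Squares mod 3155: 2285^1≡2285, 2285^2≡2855, 2285^4≡1660, 2285^8≡1285, 2285^16≡1160, 2285^32≡1570, 2285^64≡845, 2285^128≡995, 2285^256≡2510, 2285^512≡2720, 2285^1024≡3080; 1493 = 1024 + 256 + 128 + 64 + 16 + 4 + 1, so 2285^1493 ≡ 3080·2510·995·845·1160·1660·2285 ≡ 1770 (mod 3155)
  → matches m = 1770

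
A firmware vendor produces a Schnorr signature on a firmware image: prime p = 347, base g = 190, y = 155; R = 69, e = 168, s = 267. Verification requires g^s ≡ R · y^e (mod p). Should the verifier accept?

g^s mod p:
190^2 = 36100 ≡ 12
190^4 ≡ 12^2 = 144
190^8 ≡ 144^2 = 20736 ≡ 263
190^16 ≡ 263^2 = 69169 ≡ 116
190^32 ≡ 116^2 = 13456 ≡ 270
190^64 ≡ 270^2 = 72900 ≡ 30
190^128 ≡ 30^2 = 900 ≡ 206
190^256 ≡ 206^2 = 42436 ≡ 102
267 = 256 + 8 + 2 + 1, so 190^267 ≡ 102·263·12·190 ≡ 19 (mod 347)
R · y^e mod p:
155^2 = 24025 ≡ 82
155^4 ≡ 82^2 = 6724 ≡ 131
155^8 ≡ 131^2 = 17161 ≡ 158
155^16 ≡ 158^2 = 24964 ≡ 327
155^32 ≡ 327^2 = 106929 ≡ 53
155^64 ≡ 53^2 = 2809 ≡ 33
155^128 ≡ 33^2 = 1089 ≡ 48
168 = 128 + 32 + 8, so 155^168 ≡ 48·53·158 ≡ 126 (mod 347)
69·126 = 8694 ≡ 19 (mod 347)
19 ≡ 19 (mod 347); signature holds.

accept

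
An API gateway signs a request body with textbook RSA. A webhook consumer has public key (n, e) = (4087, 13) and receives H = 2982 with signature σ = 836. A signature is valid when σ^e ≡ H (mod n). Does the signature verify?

Squares mod 4087: σ^1≡836, σ^2≡19, σ^4≡361, σ^8≡3624
13 = 8 + 4 + 1, so σ^13 ≡ 3624·361·836 ≡ 2982 (mod 4087)
Since 2982 equals the digest 2982, verification succeeds.

verifies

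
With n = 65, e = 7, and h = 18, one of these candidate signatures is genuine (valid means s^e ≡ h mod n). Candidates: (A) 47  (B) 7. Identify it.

Candidate A: Squares mod 65: 47^1≡47, 47^2≡64, 47^4≡1; 7 = 4 + 2 + 1, so 47^7 ≡ 1·64·47 ≡ 18 (mod 65)
  → matches h = 18
Candidate B: Squares mod 65: 7^1≡7, 7^2≡49, 7^4≡61; 7 = 4 + 2 + 1, so 7^7 ≡ 61·49·7 ≡ 58 (mod 65)

A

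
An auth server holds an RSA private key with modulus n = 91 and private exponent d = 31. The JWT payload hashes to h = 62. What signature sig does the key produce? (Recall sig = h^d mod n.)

h^31 mod 91 = 62

62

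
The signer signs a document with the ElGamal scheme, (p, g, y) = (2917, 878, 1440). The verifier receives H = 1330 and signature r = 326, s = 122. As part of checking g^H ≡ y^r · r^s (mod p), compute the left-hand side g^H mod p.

Squares mod 2917: 878^1≡878, 878^2≡796, 878^4≡627, 878^8≡2251, 878^16≡172, 878^32≡414, 878^64≡2210, 878^128≡1042, 878^256≡640, 878^512≡1220, 878^1024≡730
1330 = 1024 + 256 + 32 + 16 + 2, so 878^1330 ≡ 730·640·414·172·796 ≡ 1940 (mod 2917)

1940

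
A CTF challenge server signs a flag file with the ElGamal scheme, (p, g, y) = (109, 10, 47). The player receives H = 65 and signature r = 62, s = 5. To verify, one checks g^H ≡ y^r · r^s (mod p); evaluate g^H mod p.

37

10^2 = 100
10^4 ≡ 100^2 = 10000 ≡ 81
10^8 ≡ 81^2 = 6561 ≡ 21
10^16 ≡ 21^2 = 441 ≡ 5
10^32 ≡ 5^2 = 25
10^64 ≡ 25^2 = 625 ≡ 80
65 = 64 + 1, so 10^65 ≡ 80·10 ≡ 37 (mod 109)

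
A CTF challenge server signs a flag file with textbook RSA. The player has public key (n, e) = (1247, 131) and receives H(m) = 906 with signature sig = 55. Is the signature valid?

Squares mod 1247: sig^1≡55, sig^2≡531, sig^4≡139, sig^8≡616, sig^16≡368, sig^32≡748, sig^64≡848, sig^128≡832
131 = 128 + 2 + 1, so sig^131 ≡ 832·531·55 ≡ 765 (mod 1247)
sig^131 mod 1247 = 765, but H(m) = 906.

invalid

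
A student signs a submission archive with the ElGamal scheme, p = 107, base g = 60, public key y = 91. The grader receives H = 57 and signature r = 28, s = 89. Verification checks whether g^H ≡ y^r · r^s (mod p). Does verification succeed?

fails

Left side g^H mod p:
60^2 = 3600 ≡ 69
60^4 ≡ 69^2 = 4761 ≡ 53
60^8 ≡ 53^2 = 2809 ≡ 27
60^16 ≡ 27^2 = 729 ≡ 87
60^32 ≡ 87^2 = 7569 ≡ 79
57 = 32 + 16 + 8 + 1, so 60^57 ≡ 79·87·27·60 ≡ 54 (mod 107)
Right side y^r · r^s mod p:
91^2 = 8281 ≡ 42
91^4 ≡ 42^2 = 1764 ≡ 52
91^8 ≡ 52^2 = 2704 ≡ 29
91^16 ≡ 29^2 = 841 ≡ 92
28 = 16 + 8 + 4, so 91^28 ≡ 92·29·52 ≡ 64 (mod 107)
28^2 = 784 ≡ 35
28^4 ≡ 35^2 = 1225 ≡ 48
28^8 ≡ 48^2 = 2304 ≡ 57
28^16 ≡ 57^2 = 3249 ≡ 39
28^32 ≡ 39^2 = 1521 ≡ 23
28^64 ≡ 23^2 = 529 ≡ 101
89 = 64 + 16 + 8 + 1, so 28^89 ≡ 101·39·57·28 ≡ 73 (mod 107)
64·73 = 4672 ≡ 71 (mod 107)
54 ≠ 71, so verification fails.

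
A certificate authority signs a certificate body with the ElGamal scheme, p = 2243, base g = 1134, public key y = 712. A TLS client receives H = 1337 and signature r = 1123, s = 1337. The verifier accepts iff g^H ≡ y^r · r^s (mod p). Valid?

Left side g^H mod p:
Squares mod 2243: 1134^1≡1134, 1134^2≡717, 1134^4≡442, 1134^8≡223, 1134^16≡383, 1134^32≡894, 1134^64≡728, 1134^128≡636, 1134^256≡756, 1134^512≡1814, 1134^1024≡115
1337 = 1024 + 256 + 32 + 16 + 8 + 1, so 1134^1337 ≡ 115·756·894·383·223·1134 ≡ 1975 (mod 2243)
Right side y^r · r^s mod p:
Squares mod 2243: 712^1≡712, 712^2≡26, 712^4≡676, 712^8≡1647, 712^16≡822, 712^32≡541, 712^64≡1091, 712^128≡1491, 712^256≡268, 712^512≡48, 712^1024≡61
1123 = 1024 + 64 + 32 + 2 + 1, so 712^1123 ≡ 61·1091·541·26·712 ≡ 2217 (mod 2243)
Squares mod 2243: 1123^1≡1123, 1123^2≡563, 1123^4≡706, 1123^8≡490, 1123^16≡99, 1123^32≡829, 1123^64≡883, 1123^128≡1368, 1123^256≡762, 1123^512≡1950, 1123^1024≡615
1337 = 1024 + 256 + 32 + 16 + 8 + 1, so 1123^1337 ≡ 615·762·829·99·490·1123 ≡ 2210 (mod 2243)
2217·2210 = 4899570 ≡ 858 (mod 2243)
1975 ≠ 858, so verification fails.

no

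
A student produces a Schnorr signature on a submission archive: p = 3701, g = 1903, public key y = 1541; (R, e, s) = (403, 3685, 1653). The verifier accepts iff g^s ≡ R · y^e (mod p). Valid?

no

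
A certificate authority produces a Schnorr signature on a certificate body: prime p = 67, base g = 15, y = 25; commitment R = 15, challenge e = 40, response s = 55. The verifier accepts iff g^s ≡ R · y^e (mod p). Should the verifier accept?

g^s mod p:
15^2 = 225 ≡ 24
15^4 ≡ 24^2 = 576 ≡ 40
15^8 ≡ 40^2 = 1600 ≡ 59
15^16 ≡ 59^2 = 3481 ≡ 64
15^32 ≡ 64^2 = 4096 ≡ 9
55 = 32 + 16 + 4 + 2 + 1, so 15^55 ≡ 9·64·40·24·15 ≡ 1 (mod 67)
R · y^e mod p:
25^2 = 625 ≡ 22
25^4 ≡ 22^2 = 484 ≡ 15
25^8 ≡ 15^2 = 225 ≡ 24
25^16 ≡ 24^2 = 576 ≡ 40
25^32 ≡ 40^2 = 1600 ≡ 59
40 = 32 + 8, so 25^40 ≡ 59·24 ≡ 9 (mod 67)
15·9 = 135 ≡ 1 (mod 67)
1 ≡ 1 (mod 67); signature holds.

accept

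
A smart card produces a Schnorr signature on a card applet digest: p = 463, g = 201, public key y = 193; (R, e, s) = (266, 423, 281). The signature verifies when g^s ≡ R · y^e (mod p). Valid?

yes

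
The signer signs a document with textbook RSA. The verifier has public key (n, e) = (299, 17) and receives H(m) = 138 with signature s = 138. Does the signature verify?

s^17 mod 299 = 138
Since 138 equals the digest 138, verification succeeds.

verifies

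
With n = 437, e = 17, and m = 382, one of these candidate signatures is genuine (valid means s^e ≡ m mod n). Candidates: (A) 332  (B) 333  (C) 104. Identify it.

Candidate A: 332^17 mod 437 = 17
Candidate B: 333^17 mod 437 = 382
  → matches m = 382
Candidate C: 104^17 mod 437 = 55

B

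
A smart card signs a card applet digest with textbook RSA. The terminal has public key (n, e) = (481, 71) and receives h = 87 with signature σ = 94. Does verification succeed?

passes

Squares mod 481: σ^1≡94, σ^2≡178, σ^4≡419, σ^8≡477, σ^16≡16, σ^32≡256, σ^64≡120
71 = 64 + 4 + 2 + 1, so σ^71 ≡ 120·419·178·94 ≡ 87 (mod 481)
87 = h, so the signature checks out.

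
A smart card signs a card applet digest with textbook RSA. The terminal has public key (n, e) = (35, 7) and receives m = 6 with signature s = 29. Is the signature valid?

invalid

s^2 ≡ 29^2 = 841 ≡ 1
s^4 ≡ 1^2 = 1
7 = 4 + 2 + 1, so s^7 ≡ 1·1·29 ≡ 29 (mod 35)
The recovered value 29 does not match the digest 6.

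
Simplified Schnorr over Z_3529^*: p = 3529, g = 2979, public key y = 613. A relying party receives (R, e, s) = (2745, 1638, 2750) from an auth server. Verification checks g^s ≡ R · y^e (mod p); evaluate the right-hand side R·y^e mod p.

1134

Squares mod 3529: 613^1≡613, 613^2≡1695, 613^4≡419, 613^8≡2640, 613^16≡3354, 613^32≡2393, 613^64≡2411, 613^128≡658, 613^256≡2426, 613^512≡2633, 613^1024≡1733
1638 = 1024 + 512 + 64 + 32 + 4 + 2, so 613^1638 ≡ 1733·2633·2411·2393·419·1695 ≡ 1574 (mod 3529)
R · y^e ≡ 2745·1574 = 4320630 ≡ 1134 (mod 3529)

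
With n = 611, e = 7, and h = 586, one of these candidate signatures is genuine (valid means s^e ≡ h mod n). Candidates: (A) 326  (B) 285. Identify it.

A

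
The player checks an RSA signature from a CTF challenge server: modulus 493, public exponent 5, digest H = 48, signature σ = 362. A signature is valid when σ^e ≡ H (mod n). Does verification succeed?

passes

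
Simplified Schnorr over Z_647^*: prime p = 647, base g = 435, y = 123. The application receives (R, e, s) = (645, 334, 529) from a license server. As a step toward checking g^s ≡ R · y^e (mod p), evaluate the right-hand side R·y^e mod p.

219

123^2 = 15129 ≡ 248
123^4 ≡ 248^2 = 61504 ≡ 39
123^8 ≡ 39^2 = 1521 ≡ 227
123^16 ≡ 227^2 = 51529 ≡ 416
123^32 ≡ 416^2 = 173056 ≡ 307
123^64 ≡ 307^2 = 94249 ≡ 434
123^128 ≡ 434^2 = 188356 ≡ 79
123^256 ≡ 79^2 = 6241 ≡ 418
334 = 256 + 64 + 8 + 4 + 2, so 123^334 ≡ 418·434·227·39·248 ≡ 214 (mod 647)
R · y^e ≡ 645·214 = 138030 ≡ 219 (mod 647)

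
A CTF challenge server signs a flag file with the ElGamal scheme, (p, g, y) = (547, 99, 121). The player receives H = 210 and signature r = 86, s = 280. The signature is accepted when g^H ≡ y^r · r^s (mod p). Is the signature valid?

valid

Left side g^H mod p:
Squares mod 547: 99^1≡99, 99^2≡502, 99^4≡384, 99^8≡313, 99^16≡56, 99^32≡401, 99^64≡530, 99^128≡289
210 = 128 + 64 + 16 + 2, so 99^210 ≡ 289·530·56·502 ≡ 509 (mod 547)
Right side y^r · r^s mod p:
Squares mod 547: 121^1≡121, 121^2≡419, 121^4≡521, 121^8≡129, 121^16≡231, 121^32≡302, 121^64≡402
86 = 64 + 16 + 4 + 2, so 121^86 ≡ 402·231·521·419 ≡ 129 (mod 547)
Squares mod 547: 86^1≡86, 86^2≡285, 86^4≡269, 86^8≡157, 86^16≡34, 86^32≡62, 86^64≡15, 86^128≡225, 86^256≡301
280 = 256 + 16 + 8, so 86^280 ≡ 301·34·157 ≡ 199 (mod 547)
129·199 = 25671 ≡ 509 (mod 547)
509 ≡ 509 (mod 547), so the signature is genuine.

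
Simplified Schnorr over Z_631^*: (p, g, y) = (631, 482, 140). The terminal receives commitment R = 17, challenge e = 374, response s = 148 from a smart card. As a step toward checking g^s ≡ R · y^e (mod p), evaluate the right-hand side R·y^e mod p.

71

140^2 = 19600 ≡ 39
140^4 ≡ 39^2 = 1521 ≡ 259
140^8 ≡ 259^2 = 67081 ≡ 195
140^16 ≡ 195^2 = 38025 ≡ 165
140^32 ≡ 165^2 = 27225 ≡ 92
140^64 ≡ 92^2 = 8464 ≡ 261
140^128 ≡ 261^2 = 68121 ≡ 604
140^256 ≡ 604^2 = 364816 ≡ 98
374 = 256 + 64 + 32 + 16 + 4 + 2, so 140^374 ≡ 98·261·92·165·259·39 ≡ 264 (mod 631)
R · y^e ≡ 17·264 = 4488 ≡ 71 (mod 631)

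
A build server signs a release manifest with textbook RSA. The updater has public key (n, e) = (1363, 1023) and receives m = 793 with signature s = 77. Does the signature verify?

verifies

Squares mod 1363: s^1≡77, s^2≡477, s^4≡1271, s^8≡286, s^16≡16, s^32≡256, s^64≡112, s^128≡277, s^256≡401, s^512≡1330
1023 = 512 + 256 + 128 + 64 + 32 + 16 + 8 + 4 + 2 + 1, so s^1023 ≡ 1330·401·277·112·256·16·286·1271·477·77 ≡ 793 (mod 1363)
s^1023 mod 1363 = 793 matches m.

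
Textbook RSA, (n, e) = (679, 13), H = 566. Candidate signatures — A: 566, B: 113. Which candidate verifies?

A

Candidate A: Squares mod 679: 566^1≡566, 566^2≡547, 566^4≡449, 566^8≡617; 13 = 8 + 4 + 1, so 566^13 ≡ 617·449·566 ≡ 566 (mod 679)
  → matches H = 566
Candidate B: Squares mod 679: 113^1≡113, 113^2≡547, 113^4≡449, 113^8≡617; 13 = 8 + 4 + 1, so 113^13 ≡ 617·449·113 ≡ 113 (mod 679)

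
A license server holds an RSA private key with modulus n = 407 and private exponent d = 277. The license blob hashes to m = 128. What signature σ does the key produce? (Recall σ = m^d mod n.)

m^2 ≡ 128^2 = 16384 ≡ 104
m^4 ≡ 104^2 = 10816 ≡ 234
m^8 ≡ 234^2 = 54756 ≡ 218
m^16 ≡ 218^2 = 47524 ≡ 312
m^32 ≡ 312^2 = 97344 ≡ 71
m^64 ≡ 71^2 = 5041 ≡ 157
m^128 ≡ 157^2 = 24649 ≡ 229
m^256 ≡ 229^2 = 52441 ≡ 345
277 = 256 + 16 + 4 + 1, so m^277 ≡ 345·312·234·128 ≡ 281 (mod 407)

281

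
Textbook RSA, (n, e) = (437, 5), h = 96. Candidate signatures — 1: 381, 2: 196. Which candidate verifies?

Candidate 1: 381^5 mod 437 = 96
  → matches h = 96
Candidate 2: 196^5 mod 437 = 271

1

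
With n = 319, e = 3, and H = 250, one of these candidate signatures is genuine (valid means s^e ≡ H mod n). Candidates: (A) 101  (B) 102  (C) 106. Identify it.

A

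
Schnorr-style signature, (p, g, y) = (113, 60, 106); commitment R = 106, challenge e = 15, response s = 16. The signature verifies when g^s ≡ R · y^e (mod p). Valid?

no

g^s mod p:
Squares mod 113: 60^1≡60, 60^2≡97, 60^4≡30, 60^8≡109, 60^16≡16
60^16 ≡ 16 (mod 113)
R · y^e mod p:
Squares mod 113: 106^1≡106, 106^2≡49, 106^4≡28, 106^8≡106
15 = 8 + 4 + 2 + 1, so 106^15 ≡ 106·28·49·106 ≡ 106 (mod 113)
106·106 = 11236 ≡ 49 (mod 113)
16 ≠ 49; the check fails.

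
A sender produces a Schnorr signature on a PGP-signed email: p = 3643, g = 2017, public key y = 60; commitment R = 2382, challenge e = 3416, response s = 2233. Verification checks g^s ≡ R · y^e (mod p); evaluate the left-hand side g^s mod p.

2964

2017^2 = 4068289 ≡ 2701
2017^4 ≡ 2701^2 = 7295401 ≡ 2115
2017^8 ≡ 2115^2 = 4473225 ≡ 3264
2017^16 ≡ 3264^2 = 10653696 ≡ 1564
2017^32 ≡ 1564^2 = 2446096 ≡ 1643
2017^64 ≡ 1643^2 = 2699449 ≡ 3629
2017^128 ≡ 3629^2 = 13169641 ≡ 196
2017^256 ≡ 196^2 = 38416 ≡ 1986
2017^512 ≡ 1986^2 = 3944196 ≡ 2470
2017^1024 ≡ 2470^2 = 6100900 ≡ 2518
2017^2048 ≡ 2518^2 = 6340324 ≡ 1504
2233 = 2048 + 128 + 32 + 16 + 8 + 1, so 2017^2233 ≡ 1504·196·1643·1564·3264·2017 ≡ 2964 (mod 3643)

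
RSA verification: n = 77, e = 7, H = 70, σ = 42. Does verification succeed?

passes

Squares mod 77: σ^1≡42, σ^2≡70, σ^4≡49
7 = 4 + 2 + 1, so σ^7 ≡ 49·70·42 ≡ 70 (mod 77)
Since 70 equals the digest 70, verification succeeds.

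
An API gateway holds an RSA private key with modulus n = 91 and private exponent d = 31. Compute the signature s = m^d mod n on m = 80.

Squares mod 91: m^1≡80, m^2≡30, m^4≡81, m^8≡9, m^16≡81
31 = 16 + 8 + 4 + 2 + 1, so m^31 ≡ 81·9·81·30·80 ≡ 24 (mod 91)

24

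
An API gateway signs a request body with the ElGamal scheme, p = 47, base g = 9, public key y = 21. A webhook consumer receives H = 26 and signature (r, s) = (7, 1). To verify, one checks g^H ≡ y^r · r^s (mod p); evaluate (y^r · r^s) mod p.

Squares mod 47: 21^1≡21, 21^2≡18, 21^4≡42
7 = 4 + 2 + 1, so 21^7 ≡ 42·18·21 ≡ 37 (mod 47)
7^1 mod 47 = 7
y^r · r^s ≡ 37·7 = 259 ≡ 24 (mod 47)

24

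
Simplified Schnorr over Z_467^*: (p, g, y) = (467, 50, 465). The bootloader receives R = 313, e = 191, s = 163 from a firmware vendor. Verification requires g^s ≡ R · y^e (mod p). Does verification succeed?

g^s mod p:
50^2 = 2500 ≡ 165
50^4 ≡ 165^2 = 27225 ≡ 139
50^8 ≡ 139^2 = 19321 ≡ 174
50^16 ≡ 174^2 = 30276 ≡ 388
50^32 ≡ 388^2 = 150544 ≡ 170
50^64 ≡ 170^2 = 28900 ≡ 413
50^128 ≡ 413^2 = 170569 ≡ 114
163 = 128 + 32 + 2 + 1, so 50^163 ≡ 114·170·165·50 ≡ 78 (mod 467)
R · y^e mod p:
465^2 = 216225 ≡ 4
465^4 ≡ 4^2 = 16
465^8 ≡ 16^2 = 256
465^16 ≡ 256^2 = 65536 ≡ 156
465^32 ≡ 156^2 = 24336 ≡ 52
465^64 ≡ 52^2 = 2704 ≡ 369
465^128 ≡ 369^2 = 136161 ≡ 264
191 = 128 + 32 + 16 + 8 + 4 + 2 + 1, so 465^191 ≡ 264·52·156·256·16·4·465 ≡ 327 (mod 467)
313·327 = 102351 ≡ 78 (mod 467)
78 ≡ 78 (mod 467); signature holds.

passes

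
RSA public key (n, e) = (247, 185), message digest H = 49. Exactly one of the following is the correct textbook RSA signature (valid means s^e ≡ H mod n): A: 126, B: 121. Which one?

Candidate A: 126^2 = 15876 ≡ 68; 126^4 ≡ 68^2 = 4624 ≡ 178; 126^8 ≡ 178^2 = 31684 ≡ 68; 126^16 ≡ 68^2 = 4624 ≡ 178; 126^32 ≡ 178^2 = 31684 ≡ 68; 126^64 ≡ 68^2 = 4624 ≡ 178; 126^128 ≡ 178^2 = 31684 ≡ 68; 185 = 128 + 32 + 16 + 8 + 1, so 126^185 ≡ 68·68·178·68·126 ≡ 198 (mod 247)
Candidate B: 121^2 = 14641 ≡ 68; 121^4 ≡ 68^2 = 4624 ≡ 178; 121^8 ≡ 178^2 = 31684 ≡ 68; 121^16 ≡ 68^2 = 4624 ≡ 178; 121^32 ≡ 178^2 = 31684 ≡ 68; 121^64 ≡ 68^2 = 4624 ≡ 178; 121^128 ≡ 178^2 = 31684 ≡ 68; 185 = 128 + 32 + 16 + 8 + 1, so 121^185 ≡ 68·68·178·68·121 ≡ 49 (mod 247)
  → matches H = 49

B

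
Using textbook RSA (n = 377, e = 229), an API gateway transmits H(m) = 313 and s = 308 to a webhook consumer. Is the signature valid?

invalid

s^2 ≡ 308^2 = 94864 ≡ 237
s^4 ≡ 237^2 = 56169 ≡ 373
s^8 ≡ 373^2 = 139129 ≡ 16
s^16 ≡ 16^2 = 256
s^32 ≡ 256^2 = 65536 ≡ 315
s^64 ≡ 315^2 = 99225 ≡ 74
s^128 ≡ 74^2 = 5476 ≡ 198
229 = 128 + 64 + 32 + 4 + 1, so s^229 ≡ 198·74·315·373·308 ≡ 334 (mod 377)
s^229 mod 377 = 334, but H(m) = 313.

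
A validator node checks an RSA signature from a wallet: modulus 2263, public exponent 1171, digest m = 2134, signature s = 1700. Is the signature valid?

Squares mod 2263: s^1≡1700, s^2≡149, s^4≡1834, s^8≡738, s^16≡1524, s^32≡738, s^64≡1524, s^128≡738, s^256≡1524, s^512≡738, s^1024≡1524
1171 = 1024 + 128 + 16 + 2 + 1, so s^1171 ≡ 1524·738·1524·149·1700 ≡ 2134 (mod 2263)
s^1171 mod 2263 = 2134 matches m.

valid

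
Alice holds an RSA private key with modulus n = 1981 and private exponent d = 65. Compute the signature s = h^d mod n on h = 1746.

5

h^2 ≡ 1746^2 = 3048516 ≡ 1738
h^4 ≡ 1738^2 = 3020644 ≡ 1600
h^8 ≡ 1600^2 = 2560000 ≡ 548
h^16 ≡ 548^2 = 300304 ≡ 1173
h^32 ≡ 1173^2 = 1375929 ≡ 1115
h^64 ≡ 1115^2 = 1243225 ≡ 1138
65 = 64 + 1, so h^65 ≡ 1138·1746 ≡ 5 (mod 1981)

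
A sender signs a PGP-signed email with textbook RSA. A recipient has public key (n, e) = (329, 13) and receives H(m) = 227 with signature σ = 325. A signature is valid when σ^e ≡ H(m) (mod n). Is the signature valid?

σ^2 ≡ 325^2 = 105625 ≡ 16
σ^4 ≡ 16^2 = 256
σ^8 ≡ 256^2 = 65536 ≡ 65
13 = 8 + 4 + 1, so σ^13 ≡ 65·256·325 ≡ 227 (mod 329)
Since 227 equals the digest 227, verification succeeds.

valid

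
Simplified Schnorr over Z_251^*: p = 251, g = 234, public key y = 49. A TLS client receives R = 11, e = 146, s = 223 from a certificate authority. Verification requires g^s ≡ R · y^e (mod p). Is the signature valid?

g^s mod p:
234^2 = 54756 ≡ 38
234^4 ≡ 38^2 = 1444 ≡ 189
234^8 ≡ 189^2 = 35721 ≡ 79
234^16 ≡ 79^2 = 6241 ≡ 217
234^32 ≡ 217^2 = 47089 ≡ 152
234^64 ≡ 152^2 = 23104 ≡ 12
234^128 ≡ 12^2 = 144
223 = 128 + 64 + 16 + 8 + 4 + 2 + 1, so 234^223 ≡ 144·12·217·79·189·38·234 ≡ 215 (mod 251)
R · y^e mod p:
49^2 = 2401 ≡ 142
49^4 ≡ 142^2 = 20164 ≡ 84
49^8 ≡ 84^2 = 7056 ≡ 28
49^16 ≡ 28^2 = 784 ≡ 31
49^32 ≡ 31^2 = 961 ≡ 208
49^64 ≡ 208^2 = 43264 ≡ 92
49^128 ≡ 92^2 = 8464 ≡ 181
146 = 128 + 16 + 2, so 49^146 ≡ 181·31·142 ≡ 88 (mod 251)
11·88 = 968 ≡ 215 (mod 251)
215 ≡ 215 (mod 251); signature holds.

valid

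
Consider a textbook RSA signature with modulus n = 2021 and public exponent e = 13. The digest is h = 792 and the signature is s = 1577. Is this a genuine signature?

genuine

Squares mod 2021: s^1≡1577, s^2≡1099, s^4≡1264, s^8≡1106
13 = 8 + 4 + 1, so s^13 ≡ 1106·1264·1577 ≡ 792 (mod 2021)
Since 792 equals the digest 792, verification succeeds.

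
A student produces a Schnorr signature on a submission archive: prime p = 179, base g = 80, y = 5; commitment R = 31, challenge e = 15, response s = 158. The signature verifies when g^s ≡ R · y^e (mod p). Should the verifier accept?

reject

g^s mod p:
80^2 = 6400 ≡ 135
80^4 ≡ 135^2 = 18225 ≡ 146
80^8 ≡ 146^2 = 21316 ≡ 15
80^16 ≡ 15^2 = 225 ≡ 46
80^32 ≡ 46^2 = 2116 ≡ 147
80^64 ≡ 147^2 = 21609 ≡ 129
80^128 ≡ 129^2 = 16641 ≡ 173
158 = 128 + 16 + 8 + 4 + 2, so 80^158 ≡ 173·46·15·146·135 ≡ 77 (mod 179)
R · y^e mod p:
5^2 = 25
5^4 ≡ 25^2 = 625 ≡ 88
5^8 ≡ 88^2 = 7744 ≡ 47
15 = 8 + 4 + 2 + 1, so 5^15 ≡ 47·88·25·5 ≡ 48 (mod 179)
31·48 = 1488 ≡ 56 (mod 179)
77 ≠ 56; the check fails.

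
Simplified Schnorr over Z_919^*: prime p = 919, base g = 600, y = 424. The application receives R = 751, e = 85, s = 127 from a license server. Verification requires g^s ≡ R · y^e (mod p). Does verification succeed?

g^s mod p:
600^2 = 360000 ≡ 671
600^4 ≡ 671^2 = 450241 ≡ 850
600^8 ≡ 850^2 = 722500 ≡ 166
600^16 ≡ 166^2 = 27556 ≡ 905
600^32 ≡ 905^2 = 819025 ≡ 196
600^64 ≡ 196^2 = 38416 ≡ 737
127 = 64 + 32 + 16 + 8 + 4 + 2 + 1, so 600^127 ≡ 737·196·905·166·850·671·600 ≡ 674 (mod 919)
R · y^e mod p:
424^2 = 179776 ≡ 571
424^4 ≡ 571^2 = 326041 ≡ 715
424^8 ≡ 715^2 = 511225 ≡ 261
424^16 ≡ 261^2 = 68121 ≡ 115
424^32 ≡ 115^2 = 13225 ≡ 359
424^64 ≡ 359^2 = 128881 ≡ 221
85 = 64 + 16 + 4 + 1, so 424^85 ≡ 221·115·715·424 ≡ 867 (mod 919)
751·867 = 651117 ≡ 465 (mod 919)
674 ≠ 465; the check fails.

fails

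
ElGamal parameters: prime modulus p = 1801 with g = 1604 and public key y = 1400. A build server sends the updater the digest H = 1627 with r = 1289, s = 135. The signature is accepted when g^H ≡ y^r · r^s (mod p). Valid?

Left side g^H mod p:
1604^2 = 2572816 ≡ 988
1604^4 ≡ 988^2 = 976144 ≡ 2
1604^8 ≡ 2^2 = 4
1604^16 ≡ 4^2 = 16
1604^32 ≡ 16^2 = 256
1604^64 ≡ 256^2 = 65536 ≡ 700
1604^128 ≡ 700^2 = 490000 ≡ 128
1604^256 ≡ 128^2 = 16384 ≡ 175
1604^512 ≡ 175^2 = 30625 ≡ 8
1604^1024 ≡ 8^2 = 64
1627 = 1024 + 512 + 64 + 16 + 8 + 2 + 1, so 1604^1627 ≡ 64·8·700·16·4·988·1604 ≡ 813 (mod 1801)
Right side y^r · r^s mod p:
1400^2 = 1960000 ≡ 512
1400^4 ≡ 512^2 = 262144 ≡ 999
1400^8 ≡ 999^2 = 998001 ≡ 247
1400^16 ≡ 247^2 = 61009 ≡ 1576
1400^32 ≡ 1576^2 = 2483776 ≡ 197
1400^64 ≡ 197^2 = 38809 ≡ 988
1400^128 ≡ 988^2 = 976144 ≡ 2
1400^256 ≡ 2^2 = 4
1400^512 ≡ 4^2 = 16
1400^1024 ≡ 16^2 = 256
1289 = 1024 + 256 + 8 + 1, so 1400^1289 ≡ 256·4·247·1400 ≡ 988 (mod 1801)
1289^2 = 1661521 ≡ 999
1289^4 ≡ 999^2 = 998001 ≡ 247
1289^8 ≡ 247^2 = 61009 ≡ 1576
1289^16 ≡ 1576^2 = 2483776 ≡ 197
1289^32 ≡ 197^2 = 38809 ≡ 988
1289^64 ≡ 988^2 = 976144 ≡ 2
1289^128 ≡ 2^2 = 4
135 = 128 + 4 + 2 + 1, so 1289^135 ≡ 4·247·999·1289 ≡ 1451 (mod 1801)
988·1451 = 1433588 ≡ 1793 (mod 1801)
813 ≠ 1793, so verification fails.

no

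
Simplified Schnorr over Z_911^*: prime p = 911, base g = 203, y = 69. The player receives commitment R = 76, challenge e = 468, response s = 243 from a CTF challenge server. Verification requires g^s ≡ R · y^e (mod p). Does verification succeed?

g^s mod p:
Squares mod 911: 203^1≡203, 203^2≡214, 203^4≡246, 203^8≡390, 203^16≡874, 203^32≡458, 203^64≡234, 203^128≡96
243 = 128 + 64 + 32 + 16 + 2 + 1, so 203^243 ≡ 96·234·458·874·214·203 ≡ 647 (mod 911)
R · y^e mod p:
Squares mod 911: 69^1≡69, 69^2≡206, 69^4≡530, 69^8≡312, 69^16≡778, 69^32≡380, 69^64≡462, 69^128≡270, 69^256≡20
468 = 256 + 128 + 64 + 16 + 4, so 69^468 ≡ 20·270·462·778·530 ≡ 476 (mod 911)
76·476 = 36176 ≡ 647 (mod 911)
647 ≡ 647 (mod 911); signature holds.

passes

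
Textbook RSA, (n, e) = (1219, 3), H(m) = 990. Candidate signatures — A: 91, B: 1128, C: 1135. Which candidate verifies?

Candidate A: Squares mod 1219: 91^1≡91, 91^2≡967; 3 = 2 + 1, so 91^3 ≡ 967·91 ≡ 229 (mod 1219)
Candidate B: Squares mod 1219: 1128^1≡1128, 1128^2≡967; 3 = 2 + 1, so 1128^3 ≡ 967·1128 ≡ 990 (mod 1219)
  → matches H(m) = 990
Candidate C: Squares mod 1219: 1135^1≡1135, 1135^2≡961; 3 = 2 + 1, so 1135^3 ≡ 961·1135 ≡ 949 (mod 1219)

B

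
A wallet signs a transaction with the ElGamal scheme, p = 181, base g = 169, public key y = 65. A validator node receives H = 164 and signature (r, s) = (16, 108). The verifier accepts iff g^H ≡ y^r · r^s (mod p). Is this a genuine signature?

Left side g^H mod p:
169^2 = 28561 ≡ 144
169^4 ≡ 144^2 = 20736 ≡ 102
169^8 ≡ 102^2 = 10404 ≡ 87
169^16 ≡ 87^2 = 7569 ≡ 148
169^32 ≡ 148^2 = 21904 ≡ 3
169^64 ≡ 3^2 = 9
169^128 ≡ 9^2 = 81
164 = 128 + 32 + 4, so 169^164 ≡ 81·3·102 ≡ 170 (mod 181)
Right side y^r · r^s mod p:
65^2 = 4225 ≡ 62
65^4 ≡ 62^2 = 3844 ≡ 43
65^8 ≡ 43^2 = 1849 ≡ 39
65^16 ≡ 39^2 = 1521 ≡ 73
16^2 = 256 ≡ 75
16^4 ≡ 75^2 = 5625 ≡ 14
16^8 ≡ 14^2 = 196 ≡ 15
16^16 ≡ 15^2 = 225 ≡ 44
16^32 ≡ 44^2 = 1936 ≡ 126
16^64 ≡ 126^2 = 15876 ≡ 129
108 = 64 + 32 + 8 + 4, so 16^108 ≡ 129·126·15·14 ≡ 42 (mod 181)
73·42 = 3066 ≡ 170 (mod 181)
170 ≡ 170 (mod 181), so the signature is genuine.

genuine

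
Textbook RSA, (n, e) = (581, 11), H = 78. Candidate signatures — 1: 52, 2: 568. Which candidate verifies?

Candidate 1: 52^2 = 2704 ≡ 380; 52^4 ≡ 380^2 = 144400 ≡ 312; 52^8 ≡ 312^2 = 97344 ≡ 317; 11 = 8 + 2 + 1, so 52^11 ≡ 317·380·52 ≡ 159 (mod 581)
Candidate 2: 568^2 = 322624 ≡ 169; 568^4 ≡ 169^2 = 28561 ≡ 92; 568^8 ≡ 92^2 = 8464 ≡ 330; 11 = 8 + 2 + 1, so 568^11 ≡ 330·169·568 ≡ 78 (mod 581)
  → matches H = 78

2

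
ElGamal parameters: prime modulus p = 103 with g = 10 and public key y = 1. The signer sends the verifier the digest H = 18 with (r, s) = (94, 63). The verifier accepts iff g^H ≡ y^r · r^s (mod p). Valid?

no

Left side g^H mod p:
Squares mod 103: 10^1≡10, 10^2≡100, 10^4≡9, 10^8≡81, 10^16≡72
18 = 16 + 2, so 10^18 ≡ 72·100 ≡ 93 (mod 103)
Right side y^r · r^s mod p:
Squares mod 103: 1^1≡1, 1^2≡1, 1^4≡1, 1^8≡1, 1^16≡1, 1^32≡1, 1^64≡1
94 = 64 + 16 + 8 + 4 + 2, so 1^94 ≡ 1·1·1·1·1 ≡ 1 (mod 103)
Squares mod 103: 94^1≡94, 94^2≡81, 94^4≡72, 94^8≡34, 94^16≡23, 94^32≡14
63 = 32 + 16 + 8 + 4 + 2 + 1, so 94^63 ≡ 14·23·34·72·81·94 ≡ 24 (mod 103)
1·24 = 24 ≡ 24 (mod 103)
93 ≠ 24, so verification fails.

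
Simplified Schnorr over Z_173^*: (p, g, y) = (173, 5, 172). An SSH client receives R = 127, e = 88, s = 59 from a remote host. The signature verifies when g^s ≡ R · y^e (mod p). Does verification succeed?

fails

g^s mod p:
5^2 = 25
5^4 ≡ 25^2 = 625 ≡ 106
5^8 ≡ 106^2 = 11236 ≡ 164
5^16 ≡ 164^2 = 26896 ≡ 81
5^32 ≡ 81^2 = 6561 ≡ 160
59 = 32 + 16 + 8 + 2 + 1, so 5^59 ≡ 160·81·164·25·5 ≡ 94 (mod 173)
R · y^e mod p:
172^2 = 29584 ≡ 1
172^4 ≡ 1^2 = 1
172^8 ≡ 1^2 = 1
172^16 ≡ 1^2 = 1
172^32 ≡ 1^2 = 1
172^64 ≡ 1^2 = 1
88 = 64 + 16 + 8, so 172^88 ≡ 1·1·1 ≡ 1 (mod 173)
127·1 = 127 ≡ 127 (mod 173)
94 ≠ 127; the check fails.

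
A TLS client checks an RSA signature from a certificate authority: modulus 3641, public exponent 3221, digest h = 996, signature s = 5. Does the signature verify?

Squares mod 3641: s^1≡5, s^2≡25, s^4≡625, s^8≡1038, s^16≡3349, s^32≡1521, s^64≡1406, s^128≡3414, s^256≡555, s^512≡2181, s^1024≡1615, s^2048≡1269
3221 = 2048 + 1024 + 128 + 16 + 4 + 1, so s^3221 ≡ 1269·1615·3414·3349·625·5 ≡ 2645 (mod 3641)
The recovered value 2645 does not match the digest 996.

does not verify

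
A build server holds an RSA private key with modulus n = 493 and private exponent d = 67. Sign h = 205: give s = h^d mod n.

18

h^67 mod 493 = 18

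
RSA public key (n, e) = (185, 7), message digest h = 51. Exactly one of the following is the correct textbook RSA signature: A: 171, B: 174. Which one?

Candidate A: Squares mod 185: 171^1≡171, 171^2≡11, 171^4≡121; 7 = 4 + 2 + 1, so 171^7 ≡ 121·11·171 ≡ 51 (mod 185)
  → matches h = 51
Candidate B: Squares mod 185: 174^1≡174, 174^2≡121, 174^4≡26; 7 = 4 + 2 + 1, so 174^7 ≡ 26·121·174 ≡ 174 (mod 185)

A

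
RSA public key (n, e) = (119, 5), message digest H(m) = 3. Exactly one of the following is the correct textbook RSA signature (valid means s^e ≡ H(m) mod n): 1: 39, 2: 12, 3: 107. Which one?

Candidate 1: Squares mod 119: 39^1≡39, 39^2≡93, 39^4≡81; 5 = 4 + 1, so 39^5 ≡ 81·39 ≡ 65 (mod 119)
Candidate 2: Squares mod 119: 12^1≡12, 12^2≡25, 12^4≡30; 5 = 4 + 1, so 12^5 ≡ 30·12 ≡ 3 (mod 119)
  → matches H(m) = 3
Candidate 3: Squares mod 119: 107^1≡107, 107^2≡25, 107^4≡30; 5 = 4 + 1, so 107^5 ≡ 30·107 ≡ 116 (mod 119)

2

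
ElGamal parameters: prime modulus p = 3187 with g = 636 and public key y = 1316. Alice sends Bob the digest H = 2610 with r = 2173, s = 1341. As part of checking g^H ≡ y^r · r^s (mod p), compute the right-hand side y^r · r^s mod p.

1316^2173 mod 3187 = 1316
2173^1341 mod 3187 = 1316
y^r · r^s ≡ 1316·1316 = 1731856 ≡ 1315 (mod 3187)

1315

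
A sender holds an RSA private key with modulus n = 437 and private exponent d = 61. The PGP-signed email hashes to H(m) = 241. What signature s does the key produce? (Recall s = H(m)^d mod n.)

Squares mod 437: (H(m))^1≡241, (H(m))^2≡397, (H(m))^4≡289, (H(m))^8≡54, (H(m))^16≡294, (H(m))^32≡347
61 = 32 + 16 + 8 + 4 + 1, so (H(m))^61 ≡ 347·294·54·289·241 ≡ 428 (mod 437)

428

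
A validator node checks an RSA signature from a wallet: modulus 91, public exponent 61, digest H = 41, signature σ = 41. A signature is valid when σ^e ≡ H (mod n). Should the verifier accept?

σ^2 ≡ 41^2 = 1681 ≡ 43
σ^4 ≡ 43^2 = 1849 ≡ 29
σ^8 ≡ 29^2 = 841 ≡ 22
σ^16 ≡ 22^2 = 484 ≡ 29
σ^32 ≡ 29^2 = 841 ≡ 22
61 = 32 + 16 + 8 + 4 + 1, so σ^61 ≡ 22·29·22·29·41 ≡ 41 (mod 91)
41 = H, so the signature checks out.

accept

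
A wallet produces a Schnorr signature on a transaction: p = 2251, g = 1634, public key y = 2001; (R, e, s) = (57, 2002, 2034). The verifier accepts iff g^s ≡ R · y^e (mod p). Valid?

g^s mod p:
1634^2 = 2669956 ≡ 270
1634^4 ≡ 270^2 = 72900 ≡ 868
1634^8 ≡ 868^2 = 753424 ≡ 1590
1634^16 ≡ 1590^2 = 2528100 ≡ 227
1634^32 ≡ 227^2 = 51529 ≡ 2007
1634^64 ≡ 2007^2 = 4028049 ≡ 1010
1634^128 ≡ 1010^2 = 1020100 ≡ 397
1634^256 ≡ 397^2 = 157609 ≡ 39
1634^512 ≡ 39^2 = 1521
1634^1024 ≡ 1521^2 = 2313441 ≡ 1664
2034 = 1024 + 512 + 256 + 128 + 64 + 32 + 16 + 2, so 1634^2034 ≡ 1664·1521·39·397·1010·2007·227·270 ≡ 961 (mod 2251)
R · y^e mod p:
2001^2 = 4004001 ≡ 1723
2001^4 ≡ 1723^2 = 2968729 ≡ 1911
2001^8 ≡ 1911^2 = 3651921 ≡ 799
2001^16 ≡ 799^2 = 638401 ≡ 1368
2001^32 ≡ 1368^2 = 1871424 ≡ 843
2001^64 ≡ 843^2 = 710649 ≡ 1584
2001^128 ≡ 1584^2 = 2509056 ≡ 1442
2001^256 ≡ 1442^2 = 2079364 ≡ 1691
2001^512 ≡ 1691^2 = 2859481 ≡ 711
2001^1024 ≡ 711^2 = 505521 ≡ 1297
2002 = 1024 + 512 + 256 + 128 + 64 + 16 + 2, so 2001^2002 ≡ 1297·711·1691·1442·1584·1368·1723 ≡ 1723 (mod 2251)
57·1723 = 98211 ≡ 1418 (mod 2251)
961 ≠ 1418; the check fails.

no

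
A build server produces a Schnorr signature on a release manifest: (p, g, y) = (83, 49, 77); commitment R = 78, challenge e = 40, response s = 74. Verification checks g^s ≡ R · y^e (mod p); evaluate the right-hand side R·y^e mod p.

70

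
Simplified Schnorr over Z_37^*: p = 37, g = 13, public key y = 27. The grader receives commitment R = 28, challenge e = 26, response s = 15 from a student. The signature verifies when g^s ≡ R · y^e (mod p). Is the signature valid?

g^s mod p:
Squares mod 37: 13^1≡13, 13^2≡21, 13^4≡34, 13^8≡9
15 = 8 + 4 + 2 + 1, so 13^15 ≡ 9·34·21·13 ≡ 29 (mod 37)
R · y^e mod p:
Squares mod 37: 27^1≡27, 27^2≡26, 27^4≡10, 27^8≡26, 27^16≡10
26 = 16 + 8 + 2, so 27^26 ≡ 10·26·26 ≡ 26 (mod 37)
28·26 = 728 ≡ 25 (mod 37)
29 ≠ 25; the check fails.

invalid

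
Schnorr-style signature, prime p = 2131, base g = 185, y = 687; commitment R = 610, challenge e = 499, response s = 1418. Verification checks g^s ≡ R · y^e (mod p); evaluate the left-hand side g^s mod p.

185^2 = 34225 ≡ 129
185^4 ≡ 129^2 = 16641 ≡ 1724
185^8 ≡ 1724^2 = 2972176 ≡ 1562
185^16 ≡ 1562^2 = 2439844 ≡ 1980
185^32 ≡ 1980^2 = 3920400 ≡ 1491
185^64 ≡ 1491^2 = 2223081 ≡ 448
185^128 ≡ 448^2 = 200704 ≡ 390
185^256 ≡ 390^2 = 152100 ≡ 799
185^512 ≡ 799^2 = 638401 ≡ 1232
185^1024 ≡ 1232^2 = 1517824 ≡ 552
1418 = 1024 + 256 + 128 + 8 + 2, so 185^1418 ≡ 552·799·390·1562·129 ≡ 1272 (mod 2131)

1272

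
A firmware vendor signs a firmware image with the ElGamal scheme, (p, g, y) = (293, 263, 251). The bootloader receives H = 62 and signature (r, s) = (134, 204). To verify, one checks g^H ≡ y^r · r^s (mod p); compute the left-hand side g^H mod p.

43

263^62 mod 293 = 43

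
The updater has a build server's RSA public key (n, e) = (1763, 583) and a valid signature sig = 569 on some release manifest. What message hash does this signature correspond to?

sig^2 ≡ 569^2 = 323761 ≡ 1132
sig^4 ≡ 1132^2 = 1281424 ≡ 1486
sig^8 ≡ 1486^2 = 2208196 ≡ 920
sig^16 ≡ 920^2 = 846400 ≡ 160
sig^32 ≡ 160^2 = 25600 ≡ 918
sig^64 ≡ 918^2 = 842724 ≡ 10
sig^128 ≡ 10^2 = 100
sig^256 ≡ 100^2 = 10000 ≡ 1185
sig^512 ≡ 1185^2 = 1404225 ≡ 877
583 = 512 + 64 + 4 + 2 + 1, so sig^583 ≡ 877·10·1486·1132·569 ≡ 203 (mod 1763)

203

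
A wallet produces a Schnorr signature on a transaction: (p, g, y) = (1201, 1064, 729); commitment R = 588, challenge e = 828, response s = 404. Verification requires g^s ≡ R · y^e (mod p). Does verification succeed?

passes

g^s mod p:
1064^2 = 1132096 ≡ 754
1064^4 ≡ 754^2 = 568516 ≡ 443
1064^8 ≡ 443^2 = 196249 ≡ 486
1064^16 ≡ 486^2 = 236196 ≡ 800
1064^32 ≡ 800^2 = 640000 ≡ 1068
1064^64 ≡ 1068^2 = 1140624 ≡ 875
1064^128 ≡ 875^2 = 765625 ≡ 588
1064^256 ≡ 588^2 = 345744 ≡ 1057
404 = 256 + 128 + 16 + 4, so 1064^404 ≡ 1057·588·800·443 ≡ 443 (mod 1201)
R · y^e mod p:
729^2 = 531441 ≡ 599
729^4 ≡ 599^2 = 358801 ≡ 903
729^8 ≡ 903^2 = 815409 ≡ 1131
729^16 ≡ 1131^2 = 1279161 ≡ 96
729^32 ≡ 96^2 = 9216 ≡ 809
729^64 ≡ 809^2 = 654481 ≡ 1137
729^128 ≡ 1137^2 = 1292769 ≡ 493
729^256 ≡ 493^2 = 243049 ≡ 447
729^512 ≡ 447^2 = 199809 ≡ 443
828 = 512 + 256 + 32 + 16 + 8 + 4, so 729^828 ≡ 443·447·809·96·1131·903 ≡ 493 (mod 1201)
588·493 = 289884 ≡ 443 (mod 1201)
443 ≡ 443 (mod 1201); signature holds.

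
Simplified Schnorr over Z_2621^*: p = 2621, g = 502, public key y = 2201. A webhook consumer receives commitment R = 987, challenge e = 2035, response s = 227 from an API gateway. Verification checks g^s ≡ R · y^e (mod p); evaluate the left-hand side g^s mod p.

502^2 = 252004 ≡ 388
502^4 ≡ 388^2 = 150544 ≡ 1147
502^8 ≡ 1147^2 = 1315609 ≡ 2488
502^16 ≡ 2488^2 = 6190144 ≡ 1963
502^32 ≡ 1963^2 = 3853369 ≡ 499
502^64 ≡ 499^2 = 249001 ≡ 6
502^128 ≡ 6^2 = 36
227 = 128 + 64 + 32 + 2 + 1, so 502^227 ≡ 36·6·499·388·502 ≡ 785 (mod 2621)

785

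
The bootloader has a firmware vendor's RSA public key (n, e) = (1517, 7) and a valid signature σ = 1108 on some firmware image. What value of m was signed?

Squares mod 1517: σ^1≡1108, σ^2≡411, σ^4≡534
7 = 4 + 2 + 1, so σ^7 ≡ 534·411·1108 ≡ 575 (mod 1517)

575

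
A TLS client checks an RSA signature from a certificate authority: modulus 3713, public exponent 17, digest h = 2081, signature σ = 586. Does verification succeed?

σ^2 ≡ 586^2 = 343396 ≡ 1800
σ^4 ≡ 1800^2 = 3240000 ≡ 2264
σ^8 ≡ 2264^2 = 5125696 ≡ 1756
σ^16 ≡ 1756^2 = 3083536 ≡ 1746
17 = 16 + 1, so σ^17 ≡ 1746·586 ≡ 2081 (mod 3713)
Since 2081 equals the digest 2081, verification succeeds.

passes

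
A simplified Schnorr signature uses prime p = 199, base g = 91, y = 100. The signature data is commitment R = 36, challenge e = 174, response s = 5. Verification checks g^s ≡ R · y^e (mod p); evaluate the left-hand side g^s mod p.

91^2 = 8281 ≡ 122
91^4 ≡ 122^2 = 14884 ≡ 158
5 = 4 + 1, so 91^5 ≡ 158·91 ≡ 50 (mod 199)

50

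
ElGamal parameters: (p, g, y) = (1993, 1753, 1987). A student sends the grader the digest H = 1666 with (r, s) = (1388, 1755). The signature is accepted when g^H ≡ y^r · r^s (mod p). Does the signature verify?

does not verify

Left side g^H mod p:
1753^1666 mod 1993 = 445
Right side y^r · r^s mod p:
1987^1388 mod 1993 = 1543
1388^1755 mod 1993 = 1468
1543·1468 = 2265124 ≡ 1076 (mod 1993)
445 ≠ 1076, so verification fails.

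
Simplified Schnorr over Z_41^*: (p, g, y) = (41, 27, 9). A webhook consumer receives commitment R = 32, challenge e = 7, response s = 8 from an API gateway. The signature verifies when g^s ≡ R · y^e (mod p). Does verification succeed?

g^s mod p:
27^2 = 729 ≡ 32
27^4 ≡ 32^2 = 1024 ≡ 40
27^8 ≡ 40^2 = 1600 ≡ 1
R · y^e mod p:
9^2 = 81 ≡ 40
9^4 ≡ 40^2 = 1600 ≡ 1
7 = 4 + 2 + 1, so 9^7 ≡ 1·40·9 ≡ 32 (mod 41)
32·32 = 1024 ≡ 40 (mod 41)
1 ≠ 40; the check fails.

fails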